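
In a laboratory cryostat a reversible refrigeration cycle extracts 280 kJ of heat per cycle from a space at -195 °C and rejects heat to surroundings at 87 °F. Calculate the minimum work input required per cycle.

W_in ≈ 808 kJ

T_H = 87 °F → (87 − 32) × 5/9 = 30.56 °C = 303.71 K.
T_C = -195 °C → -195 + 273.15 = 78.15 K.
Carnot COP: COP_R = T_C/(T_H − T_C) = 78.15/225.56 = 0.3465.
W = Q_C/COP_R = 280/0.3465 = 808 kJ.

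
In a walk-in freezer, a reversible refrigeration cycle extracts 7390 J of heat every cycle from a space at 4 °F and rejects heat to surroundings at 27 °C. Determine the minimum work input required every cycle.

T_H = 27 °C → 27 + 273.15 = 300.15 K.
T_C = 4 °F → (4 − 32) × 5/9 = -15.56 °C = 257.59 K.
Carnot COP: COP_R = T_C/(T_H − T_C) = 257.59/42.56 = 6.0531.
W = Q_C/COP_R = 7390/6.0531 = 1220 J.

W_in ≈ 1220 J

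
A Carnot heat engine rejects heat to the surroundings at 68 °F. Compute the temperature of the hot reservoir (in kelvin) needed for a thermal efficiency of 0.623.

T_H ≈ 777.6 K

T_C = 68 °F → (68 − 32) × 5/9 = 20.00 °C = 293.15 K.
From η = 1 − T_C/T_H, solving for T_H gives T_H = T_C/(1 − η) = 293.15/(1 − 0.623) = 777.6 K.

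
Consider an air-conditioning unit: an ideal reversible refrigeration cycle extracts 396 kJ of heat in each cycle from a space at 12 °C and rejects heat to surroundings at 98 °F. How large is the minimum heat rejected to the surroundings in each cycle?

T_H = 98 °F → (98 − 32) × 5/9 = 36.67 °C = 309.82 K.
T_C = 12 °C → 12 + 273.15 = 285.15 K.
For a reversible cycle Q_H/Q_C = T_H/T_C, so Q_H = Q_C·T_H/T_C = 396 × 309.82/285.15 = 430.3 kJ.

Q_H ≈ 430.3 kJ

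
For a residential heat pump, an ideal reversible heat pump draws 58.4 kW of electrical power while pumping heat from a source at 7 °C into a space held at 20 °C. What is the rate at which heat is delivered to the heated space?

Q̇_H ≈ 1317 kW

T_H = 20 °C → 20 + 273.15 = 293.15 K.
T_C = 7 °C → 7 + 273.15 = 280.15 K.
Reversible heating COP: COP_HP = T_H/(T_H − T_C) = 293.15/13.00 = 22.5500.
Q_H = COP_HP · W = 22.5500 × 58.4 = 1317 kW.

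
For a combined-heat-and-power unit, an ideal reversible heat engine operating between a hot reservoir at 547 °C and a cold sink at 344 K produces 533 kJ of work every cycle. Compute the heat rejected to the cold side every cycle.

T_H = 547 °C → 547 + 273.15 = 820.15 K.
Carnot efficiency: η = 1 − T_C/T_H = 1 − 344.00/820.15 = 0.5806.
Since Q_C/Q_H = T_C/T_H and Q_H = W/η, Q_C = W·T_C/(T_H − T_C) = 533 × 344.00/476.15 = 385 kJ.

Q_C ≈ 385 kJ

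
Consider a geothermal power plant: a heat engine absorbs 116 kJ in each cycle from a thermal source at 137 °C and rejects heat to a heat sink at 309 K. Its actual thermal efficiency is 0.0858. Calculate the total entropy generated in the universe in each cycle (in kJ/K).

T_H = 137 °C → 137 + 273.15 = 410.15 K.
W = η·Q_H = 0.0858 × 116 = 9.953 kJ, so Q_C = Q_H − W = 106.0 kJ.
Reservoir entropy changes: ΔS_H = −Q_H/T_H = −116/410.15 = -0.2828 kJ/K and ΔS_C = +Q_C/T_C = 106.0/309.00 = 0.3432 kJ/K.
ΔS_univ = −Q_H/T_H + Q_C/T_C = 0.0604 kJ/K (> 0, since η = 0.0858 < η_Carnot = 0.247).

ΔS_univ ≈ 0.0604 kJ/K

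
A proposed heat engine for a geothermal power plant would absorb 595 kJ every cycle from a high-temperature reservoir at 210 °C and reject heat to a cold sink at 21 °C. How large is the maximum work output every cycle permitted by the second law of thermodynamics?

W_max ≈ 233 kJ

T_H = 210 °C → 210 + 273.15 = 483.15 K.
T_C = 21 °C → 21 + 273.15 = 294.15 K.
No engine can exceed the Carnot limit: η_max = 1 − T_C/T_H = 1 − 294.15/483.15 = 0.3912.
W_max = η_max · Q_H = 0.3912 × 595 = 233 kJ.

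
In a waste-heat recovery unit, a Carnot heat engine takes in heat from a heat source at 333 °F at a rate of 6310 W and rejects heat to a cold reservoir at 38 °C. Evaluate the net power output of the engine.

T_H = 333 °F → (333 − 32) × 5/9 = 167.22 °C = 440.37 K.
T_C = 38 °C → 38 + 273.15 = 311.15 K.
The Carnot efficiency is η = 1 − T_C/T_H = 1 − 311.15/440.37 = 0.2934.
W = η·Q_H = 0.2934 × 6310 = 1850 W.

Ẇ ≈ 1850 W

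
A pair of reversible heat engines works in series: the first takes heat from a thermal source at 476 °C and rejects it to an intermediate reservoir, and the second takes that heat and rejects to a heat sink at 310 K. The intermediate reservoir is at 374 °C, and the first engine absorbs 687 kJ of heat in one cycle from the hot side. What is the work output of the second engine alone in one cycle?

W₂ ≈ 309.2 kJ

T_H = 476 °C → 476 + 273.15 = 749.15 K.
T_m = 374 °C → 374 + 273.15 = 647.15 K.
Heat entering the second stage: Q_m = Q_H·(T_m/T_H) = 687 × 647.15/749.15 = 593.5 kJ.
Second-stage efficiency η₂ = 1 − T_C/T_m = 1 − 310.00/647.15 = 0.5210, so W₂ = η₂·Q_m = 309.2 kJ.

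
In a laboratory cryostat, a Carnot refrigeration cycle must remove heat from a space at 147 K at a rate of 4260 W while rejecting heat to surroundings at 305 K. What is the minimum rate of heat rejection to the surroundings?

Q̇_H ≈ 8840 W

For a reversible cycle Q_H/Q_C = T_H/T_C, so Q_H = Q_C·T_H/T_C = 4260 × 305.00/147.00 = 8840 W.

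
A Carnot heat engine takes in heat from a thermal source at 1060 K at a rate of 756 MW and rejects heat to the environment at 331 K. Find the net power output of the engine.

Ẇ ≈ 520 MW

Since the cycle is reversible, η = 1 − T_C/T_H = 1 − 331.00/1060.00 = 0.6877.
W = η·Q_H = 0.6877 × 756 = 520 MW.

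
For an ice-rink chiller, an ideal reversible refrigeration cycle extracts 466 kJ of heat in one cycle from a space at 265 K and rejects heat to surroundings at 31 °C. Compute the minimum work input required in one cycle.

T_H = 31 °C → 31 + 273.15 = 304.15 K.
Carnot COP: COP_R = T_C/(T_H − T_C) = 265.00/39.15 = 6.7688.
W = Q_C/COP_R = 466/6.7688 = 68.8 kJ.

W_in ≈ 68.8 kJ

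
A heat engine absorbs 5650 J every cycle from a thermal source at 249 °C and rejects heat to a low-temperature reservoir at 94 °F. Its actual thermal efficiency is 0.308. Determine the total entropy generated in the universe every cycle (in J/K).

T_H = 249 °C → 249 + 273.15 = 522.15 K.
T_C = 94 °F → (94 − 32) × 5/9 = 34.44 °C = 307.59 K.
W = η·Q_H = 0.308 × 5650 = 1740 J, so Q_C = Q_H − W = 3910 J.
Entropy balance on the reservoirs: −Q_H/T_H = -10.82 J/K, +Q_C/T_C = 12.71 J/K.
ΔS_univ = −Q_H/T_H + Q_C/T_C = 1.89 J/K (> 0, since η = 0.308 < η_Carnot = 0.411).

ΔS_univ ≈ 1.89 J/K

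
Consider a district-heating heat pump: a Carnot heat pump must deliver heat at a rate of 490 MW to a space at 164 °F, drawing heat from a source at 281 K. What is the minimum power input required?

Ẇ_in ≈ 92.6 MW

T_H = 164 °F → (164 − 32) × 5/9 = 73.33 °C = 346.48 K.
COP_HP = T_H/(T_H − T_C) = 346.48/65.48 = 5.2912.
W = Q_H/COP_HP = 490/5.2912 = 92.6 MW.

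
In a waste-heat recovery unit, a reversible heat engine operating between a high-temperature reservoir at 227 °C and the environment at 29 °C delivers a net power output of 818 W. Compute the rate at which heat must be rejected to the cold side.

T_H = 227 °C → 227 + 273.15 = 500.15 K.
T_C = 29 °C → 29 + 273.15 = 302.15 K.
η_rev = 1 − T_C/T_H = 1 − 302.15/500.15 = 0.3959.
Since Q_C/Q_H = T_C/T_H and Q_H = W/η, Q_C = W·T_C/(T_H − T_C) = 818 × 302.15/198.00 = 1250 W.

Q̇_C ≈ 1250 W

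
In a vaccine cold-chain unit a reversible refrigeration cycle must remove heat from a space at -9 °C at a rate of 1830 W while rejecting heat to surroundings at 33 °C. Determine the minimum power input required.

T_H = 33 °C → 33 + 273.15 = 306.15 K.
T_C = -9 °C → -9 + 273.15 = 264.15 K.
The reversible coefficient of performance is COP_R = T_C/(T_H − T_C) = 264.15/42.00 = 6.2893.
W = Q_C/COP_R = 1830/6.2893 = 291.0 W.

Ẇ_in ≈ 291.0 W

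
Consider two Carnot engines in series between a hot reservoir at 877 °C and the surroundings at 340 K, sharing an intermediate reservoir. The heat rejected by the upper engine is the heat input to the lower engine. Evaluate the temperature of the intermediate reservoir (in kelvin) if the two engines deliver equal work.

T_m ≈ 745 K

T_H = 877 °C → 877 + 273.15 = 1150.15 K.
For reversible stages Q_m = Q_H·(T_m/T_H). Setting W₁ = Q_H(1 − T_m/T_H) equal to W₂ = Q_m(1 − T_C/T_m) = Q_H·(T_m − T_C)/T_H gives T_H − T_m = T_m − T_C, so T_m = (T_H + T_C)/2 = (1150.15 + 340.00)/2 = 745 K.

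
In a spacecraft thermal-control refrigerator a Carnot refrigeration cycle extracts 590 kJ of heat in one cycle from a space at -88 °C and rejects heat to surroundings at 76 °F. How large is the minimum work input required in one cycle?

W_in ≈ 358 kJ

T_H = 76 °F → (76 − 32) × 5/9 = 24.44 °C = 297.59 K.
T_C = -88 °C → -88 + 273.15 = 185.15 K.
For a reversible refrigerator, COP_R = T_C/(T_H − T_C) = 185.15/112.44 = 1.6466.
W = Q_C/COP_R = 590/1.6466 = 358 kJ.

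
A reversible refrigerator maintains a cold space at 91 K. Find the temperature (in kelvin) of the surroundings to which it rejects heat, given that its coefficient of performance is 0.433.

COP_R = T_C/(T_H − T_C) ⇒ T_H = T_C·(1 + 1/COP_R) = 91.00 × (1 + 1/0.433) = 301 K.

T_H ≈ 301 K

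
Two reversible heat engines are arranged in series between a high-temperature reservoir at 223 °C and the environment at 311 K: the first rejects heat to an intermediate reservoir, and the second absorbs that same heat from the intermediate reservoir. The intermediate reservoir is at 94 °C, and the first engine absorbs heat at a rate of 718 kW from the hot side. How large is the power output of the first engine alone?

T_H = 223 °C → 223 + 273.15 = 496.15 K.
T_m = 94 °C → 94 + 273.15 = 367.15 K.
First-stage efficiency η₁ = 1 − T_m/T_H = 1 − 367.15/496.15 = 0.2600.
W₁ = η₁·Q_H = 0.2600 × 718 = 187 kW.

Ẇ₁ ≈ 187 kW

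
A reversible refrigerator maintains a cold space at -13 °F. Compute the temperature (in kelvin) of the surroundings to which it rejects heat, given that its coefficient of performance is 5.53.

T_H ≈ 293 K

T_C = -13 °F → (-13 − 32) × 5/9 = -25.00 °C = 248.15 K.
COP_R = T_C/(T_H − T_C) ⇒ T_H = T_C·(1 + 1/COP_R) = 248.15 × (1 + 1/5.53) = 293 K.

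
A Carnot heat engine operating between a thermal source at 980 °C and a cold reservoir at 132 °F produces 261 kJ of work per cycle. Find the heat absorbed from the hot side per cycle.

Q_H ≈ 354 kJ

T_H = 980 °C → 980 + 273.15 = 1253.15 K.
T_C = 132 °F → (132 − 32) × 5/9 = 55.56 °C = 328.71 K.
The Carnot efficiency is η = 1 − T_C/T_H = 1 − 328.71/1253.15 = 0.7377.
Q_H = W/η = 261/0.7377 = 354 kJ.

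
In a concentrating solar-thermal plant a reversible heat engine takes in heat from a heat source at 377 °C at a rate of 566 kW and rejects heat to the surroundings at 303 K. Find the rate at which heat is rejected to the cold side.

T_H = 377 °C → 377 + 273.15 = 650.15 K.
Since the cycle is reversible, η = 1 − T_C/T_H = 1 − 303.00/650.15 = 0.5340.
For a reversible cycle Q_C/Q_H = T_C/T_H, so Q_C = 566 × 303.00/650.15 = 263.8 kW.

Q̇_C ≈ 263.8 kW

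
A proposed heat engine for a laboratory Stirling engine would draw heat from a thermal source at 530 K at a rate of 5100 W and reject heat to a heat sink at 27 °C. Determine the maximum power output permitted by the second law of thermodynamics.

Ẇ_max ≈ 2210 W

T_C = 27 °C → 27 + 273.15 = 300.15 K.
By the Carnot theorem, η_max = 1 − T_C/T_H = 1 − 300.15/530.00 = 0.4337.
W_max = η_max · Q_H = 0.4337 × 5100 = 2210 W.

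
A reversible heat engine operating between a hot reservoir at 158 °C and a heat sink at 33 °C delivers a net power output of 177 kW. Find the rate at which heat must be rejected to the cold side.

T_H = 158 °C → 158 + 273.15 = 431.15 K.
T_C = 33 °C → 33 + 273.15 = 306.15 K.
η_rev = 1 − T_C/T_H = 1 − 306.15/431.15 = 0.2899.
Since Q_C/Q_H = T_C/T_H and Q_H = W/η, Q_C = W·T_C/(T_H − T_C) = 177 × 306.15/125.00 = 433.5 kW.

Q̇_C ≈ 433.5 kW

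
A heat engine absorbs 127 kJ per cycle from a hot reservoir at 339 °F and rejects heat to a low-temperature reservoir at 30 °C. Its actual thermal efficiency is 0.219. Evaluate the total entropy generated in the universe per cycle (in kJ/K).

T_H = 339 °F → (339 − 32) × 5/9 = 170.56 °C = 443.71 K.
T_C = 30 °C → 30 + 273.15 = 303.15 K.
W = η·Q_H = 0.219 × 127 = 27.81 kJ, so Q_C = Q_H − W = 99.19 kJ.
Reservoir entropy changes: ΔS_H = −Q_H/T_H = −127/443.71 = -0.2862 kJ/K and ΔS_C = +Q_C/T_C = 99.19/303.15 = 0.3272 kJ/K.
ΔS_univ = −Q_H/T_H + Q_C/T_C = 0.0410 kJ/K (> 0, since η = 0.219 < η_Carnot = 0.317).

ΔS_univ ≈ 0.0410 kJ/K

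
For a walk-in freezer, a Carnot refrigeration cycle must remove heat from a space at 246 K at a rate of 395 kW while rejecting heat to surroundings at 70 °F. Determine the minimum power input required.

Ẇ_in ≈ 77.49 kW

T_H = 70 °F → (70 − 32) × 5/9 = 21.11 °C = 294.26 K.
For a reversible refrigerator, COP_R = T_C/(T_H − T_C) = 246.00/48.26 = 5.0973.
W = Q_C/COP_R = 395/5.0973 = 77.49 kW.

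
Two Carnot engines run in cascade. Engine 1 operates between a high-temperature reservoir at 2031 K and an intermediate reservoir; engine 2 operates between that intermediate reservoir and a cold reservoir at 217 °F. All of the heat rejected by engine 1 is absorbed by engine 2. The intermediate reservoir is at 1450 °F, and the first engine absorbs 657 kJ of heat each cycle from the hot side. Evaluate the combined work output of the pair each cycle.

W_total ≈ 535 kJ

T_C = 217 °F → (217 − 32) × 5/9 = 102.78 °C = 375.93 K.
Two reversible stages in series are equivalent to a single Carnot engine between T_H and T_C, so η_total = 1 − T_C/T_H = 1 − 375.93/2031.00 = 0.8149.
W_total = η_total · Q_H = 0.8149 × 657 = 535 kJ.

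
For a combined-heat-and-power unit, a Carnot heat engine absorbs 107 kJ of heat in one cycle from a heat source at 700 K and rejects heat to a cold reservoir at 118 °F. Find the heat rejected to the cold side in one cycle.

Q_C ≈ 49.1 kJ

T_C = 118 °F → (118 − 32) × 5/9 = 47.78 °C = 320.93 K.
The Carnot efficiency is η = 1 − T_C/T_H = 1 − 320.93/700.00 = 0.5415.
For a reversible cycle Q_C/Q_H = T_C/T_H, so Q_C = 107 × 320.93/700.00 = 49.1 kJ.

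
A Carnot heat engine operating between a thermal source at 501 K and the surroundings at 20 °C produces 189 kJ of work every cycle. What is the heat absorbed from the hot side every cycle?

Q_H ≈ 455.6 kJ

T_C = 20 °C → 20 + 273.15 = 293.15 K.
The Carnot efficiency is η = 1 − T_C/T_H = 1 − 293.15/501.00 = 0.4149.
Q_H = W/η = 189/0.4149 = 455.6 kJ.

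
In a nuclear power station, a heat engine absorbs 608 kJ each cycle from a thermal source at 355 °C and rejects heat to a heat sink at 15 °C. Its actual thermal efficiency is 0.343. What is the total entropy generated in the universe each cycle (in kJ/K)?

T_H = 355 °C → 355 + 273.15 = 628.15 K.
T_C = 15 °C → 15 + 273.15 = 288.15 K.
W = η·Q_H = 0.343 × 608 = 208.5 kJ, so Q_C = Q_H − W = 399.5 kJ.
Entropy balance on the reservoirs: −Q_H/T_H = -0.9679 kJ/K, +Q_C/T_C = 1.386 kJ/K.
ΔS_univ = −Q_H/T_H + Q_C/T_C = 0.418 kJ/K (> 0, since η = 0.343 < η_Carnot = 0.541).

ΔS_univ ≈ 0.418 kJ/K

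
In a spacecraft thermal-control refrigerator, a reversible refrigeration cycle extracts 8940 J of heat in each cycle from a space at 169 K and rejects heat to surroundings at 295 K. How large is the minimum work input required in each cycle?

W_in ≈ 6670 J

Carnot COP: COP_R = T_C/(T_H − T_C) = 169.00/126.00 = 1.3413.
W = Q_C/COP_R = 8940/1.3413 = 6670 J.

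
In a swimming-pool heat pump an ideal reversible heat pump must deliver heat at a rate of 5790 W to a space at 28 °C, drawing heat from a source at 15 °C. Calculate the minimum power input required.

Ẇ_in ≈ 249.9 W

T_H = 28 °C → 28 + 273.15 = 301.15 K.
T_C = 15 °C → 15 + 273.15 = 288.15 K.
For a reversible heat pump, COP_HP = T_H/(T_H − T_C) = 301.15/13.00 = 23.1654.
W = Q_H/COP_HP = 5790/23.1654 = 249.9 W.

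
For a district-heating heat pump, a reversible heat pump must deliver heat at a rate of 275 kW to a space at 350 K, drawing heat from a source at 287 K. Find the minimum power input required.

For a reversible heat pump, COP_HP = T_H/(T_H − T_C) = 350.00/63.00 = 5.5556.
W = Q_H/COP_HP = 275/5.5556 = 49.5 kW.

Ẇ_in ≈ 49.5 kW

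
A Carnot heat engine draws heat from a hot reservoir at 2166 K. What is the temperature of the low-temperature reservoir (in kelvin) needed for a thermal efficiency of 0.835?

From η = 1 − T_C/T_H, T_C = T_H·(1 − η) = 2166.00 × (1 − 0.835) = 357 K.

T_C ≈ 357 K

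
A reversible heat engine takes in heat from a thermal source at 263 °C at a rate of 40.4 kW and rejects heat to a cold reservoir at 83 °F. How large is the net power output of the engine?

Ẇ ≈ 17.68 kW

T_H = 263 °C → 263 + 273.15 = 536.15 K.
T_C = 83 °F → (83 − 32) × 5/9 = 28.33 °C = 301.48 K.
Since the cycle is reversible, η = 1 − T_C/T_H = 1 − 301.48/536.15 = 0.4377.
W = η·Q_H = 0.4377 × 40.4 = 17.68 kW.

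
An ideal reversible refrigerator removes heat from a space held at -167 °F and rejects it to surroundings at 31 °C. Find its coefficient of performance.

COP_R ≈ 1.149

T_H = 31 °C → 31 + 273.15 = 304.15 K.
T_C = -167 °F → (-167 − 32) × 5/9 = -110.56 °C = 162.59 K.
The reversible coefficient of performance is COP_R = T_C/(T_H − T_C) = 162.59/(304.15 − 162.59) = 1.149.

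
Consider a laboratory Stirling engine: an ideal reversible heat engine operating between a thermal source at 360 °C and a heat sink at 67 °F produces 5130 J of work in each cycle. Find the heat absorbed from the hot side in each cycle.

Q_H ≈ 9540 J

T_H = 360 °C → 360 + 273.15 = 633.15 K.
T_C = 67 °F → (67 − 32) × 5/9 = 19.44 °C = 292.59 K.
Since the cycle is reversible, η = 1 − T_C/T_H = 1 − 292.59/633.15 = 0.5379.
Q_H = W/η = 5130/0.5379 = 9540 J.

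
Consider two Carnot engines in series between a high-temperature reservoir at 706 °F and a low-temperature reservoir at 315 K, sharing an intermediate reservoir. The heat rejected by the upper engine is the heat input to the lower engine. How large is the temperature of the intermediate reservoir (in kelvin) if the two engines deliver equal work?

T_H = 706 °F → (706 − 32) × 5/9 = 374.44 °C = 647.59 K.
For reversible stages Q_m = Q_H·(T_m/T_H). Setting W₁ = Q_H(1 − T_m/T_H) equal to W₂ = Q_m(1 − T_C/T_m) = Q_H·(T_m − T_C)/T_H gives T_H − T_m = T_m − T_C, so T_m = (T_H + T_C)/2 = (647.59 + 315.00)/2 = 481 K.

T_m ≈ 481 K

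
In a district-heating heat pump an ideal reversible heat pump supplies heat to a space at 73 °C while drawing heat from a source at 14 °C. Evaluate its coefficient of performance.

COP_HP ≈ 5.867

T_H = 73 °C → 73 + 273.15 = 346.15 K.
T_C = 14 °C → 14 + 273.15 = 287.15 K.
Reversible heating COP: COP_HP = T_H/(T_H − T_C) = 346.15/(346.15 − 287.15) = 5.867.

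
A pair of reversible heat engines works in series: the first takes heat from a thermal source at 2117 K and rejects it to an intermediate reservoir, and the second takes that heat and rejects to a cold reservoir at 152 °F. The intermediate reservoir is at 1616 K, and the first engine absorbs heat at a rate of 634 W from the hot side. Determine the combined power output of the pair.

Ẇ_total ≈ 532 W

T_C = 152 °F → (152 − 32) × 5/9 = 66.67 °C = 339.82 K.
Two reversible stages in series are equivalent to a single Carnot engine between T_H and T_C, so η_total = 1 − T_C/T_H = 1 − 339.82/2117.00 = 0.8395.
W_total = η_total · Q_H = 0.8395 × 634 = 532 W.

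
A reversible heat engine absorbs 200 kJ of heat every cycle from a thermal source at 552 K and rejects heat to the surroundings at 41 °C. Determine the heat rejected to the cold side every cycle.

Q_C ≈ 114 kJ

T_C = 41 °C → 41 + 273.15 = 314.15 K.
The Carnot efficiency is η = 1 − T_C/T_H = 1 − 314.15/552.00 = 0.4309.
For a reversible cycle Q_C/Q_H = T_C/T_H, so Q_C = 200 × 314.15/552.00 = 114 kJ.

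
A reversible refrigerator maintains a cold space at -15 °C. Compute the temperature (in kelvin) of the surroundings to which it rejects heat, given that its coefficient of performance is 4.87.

T_C = -15 °C → -15 + 273.15 = 258.15 K.
COP_R = T_C/(T_H − T_C) ⇒ T_H = T_C·(1 + 1/COP_R) = 258.15 × (1 + 1/4.87) = 311 K.

T_H ≈ 311 K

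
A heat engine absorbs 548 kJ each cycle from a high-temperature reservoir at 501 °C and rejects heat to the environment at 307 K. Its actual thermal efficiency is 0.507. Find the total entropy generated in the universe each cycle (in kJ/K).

ΔS_univ ≈ 0.172 kJ/K

T_H = 501 °C → 501 + 273.15 = 774.15 K.
W = η·Q_H = 0.507 × 548 = 277.8 kJ, so Q_C = Q_H − W = 270.2 kJ.
Entropy balance on the reservoirs: −Q_H/T_H = -0.7079 kJ/K, +Q_C/T_C = 0.8800 kJ/K.
ΔS_univ = −Q_H/T_H + Q_C/T_C = 0.172 kJ/K (> 0, since η = 0.507 < η_Carnot = 0.603).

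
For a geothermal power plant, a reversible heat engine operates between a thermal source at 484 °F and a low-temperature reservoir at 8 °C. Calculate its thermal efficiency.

η ≈ 0.464

T_H = 484 °F → (484 − 32) × 5/9 = 251.11 °C = 524.26 K.
T_C = 8 °C → 8 + 273.15 = 281.15 K.
For a reversible engine, η = 1 − T_C/T_H = 1 − 281.15/524.26 = 0.464.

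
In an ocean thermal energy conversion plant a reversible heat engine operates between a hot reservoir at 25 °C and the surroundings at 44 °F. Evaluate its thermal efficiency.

T_H = 25 °C → 25 + 273.15 = 298.15 K.
T_C = 44 °F → (44 − 32) × 5/9 = 6.67 °C = 279.82 K.
For a reversible engine, η = 1 − T_C/T_H = 1 − 279.82/298.15 = 0.06149.

η ≈ 0.06149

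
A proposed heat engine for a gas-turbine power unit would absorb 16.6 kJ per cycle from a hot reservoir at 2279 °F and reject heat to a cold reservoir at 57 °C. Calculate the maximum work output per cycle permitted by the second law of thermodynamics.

T_H = 2279 °F → (2279 − 32) × 5/9 = 1248.33 °C = 1521.48 K.
T_C = 57 °C → 57 + 273.15 = 330.15 K.
By the Carnot theorem, η_max = 1 − T_C/T_H = 1 − 330.15/1521.48 = 0.7830.
W_max = η_max · Q_H = 0.7830 × 16.6 = 13.0 kJ.

W_max ≈ 13.0 kJ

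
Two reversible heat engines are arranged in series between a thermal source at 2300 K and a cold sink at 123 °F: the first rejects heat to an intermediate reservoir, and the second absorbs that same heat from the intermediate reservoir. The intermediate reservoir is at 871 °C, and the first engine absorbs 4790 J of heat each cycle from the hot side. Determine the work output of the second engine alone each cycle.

W₂ ≈ 1709 J

T_C = 123 °F → (123 − 32) × 5/9 = 50.56 °C = 323.71 K.
T_m = 871 °C → 871 + 273.15 = 1144.15 K.
Heat entering the second stage: Q_m = Q_H·(T_m/T_H) = 4790 × 1144.15/2300.00 = 2383 J.
Second-stage efficiency η₂ = 1 − T_C/T_m = 1 − 323.71/1144.15 = 0.7171, so W₂ = η₂·Q_m = 1709 J.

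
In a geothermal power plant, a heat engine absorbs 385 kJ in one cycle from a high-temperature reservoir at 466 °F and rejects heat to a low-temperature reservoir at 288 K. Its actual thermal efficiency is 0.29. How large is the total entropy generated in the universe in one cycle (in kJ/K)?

ΔS_univ ≈ 0.200 kJ/K

T_H = 466 °F → (466 − 32) × 5/9 = 241.11 °C = 514.26 K.
W = η·Q_H = 0.29 × 385 = 111.6 kJ, so Q_C = Q_H − W = 273.4 kJ.
The hot reservoir loses entropy Q_H/T_H = 385/514.26 = 0.7486 kJ/K; the cold reservoir gains Q_C/T_C = 273.4/288.00 = 0.9491 kJ/K.
ΔS_univ = −Q_H/T_H + Q_C/T_C = 0.200 kJ/K (> 0, since η = 0.29 < η_Carnot = 0.440).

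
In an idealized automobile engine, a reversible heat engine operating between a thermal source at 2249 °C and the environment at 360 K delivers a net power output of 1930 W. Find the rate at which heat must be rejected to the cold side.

Q̇_C ≈ 321 W

T_H = 2249 °C → 2249 + 273.15 = 2522.15 K.
η_rev = 1 − T_C/T_H = 1 − 360.00/2522.15 = 0.8573.
Since Q_C/Q_H = T_C/T_H and Q_H = W/η, Q_C = W·T_C/(T_H − T_C) = 1930 × 360.00/2162.15 = 321 W.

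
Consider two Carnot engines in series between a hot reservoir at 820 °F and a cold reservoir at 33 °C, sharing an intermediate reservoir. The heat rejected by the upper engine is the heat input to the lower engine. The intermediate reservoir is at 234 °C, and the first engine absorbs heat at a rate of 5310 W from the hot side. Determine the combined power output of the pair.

T_H = 820 °F → (820 − 32) × 5/9 = 437.78 °C = 710.93 K.
T_C = 33 °C → 33 + 273.15 = 306.15 K.
Two reversible stages in series are equivalent to a single Carnot engine between T_H and T_C, so η_total = 1 − T_C/T_H = 1 − 306.15/710.93 = 0.5694.
W_total = η_total · Q_H = 0.5694 × 5310 = 3020 W.

Ẇ_total ≈ 3020 W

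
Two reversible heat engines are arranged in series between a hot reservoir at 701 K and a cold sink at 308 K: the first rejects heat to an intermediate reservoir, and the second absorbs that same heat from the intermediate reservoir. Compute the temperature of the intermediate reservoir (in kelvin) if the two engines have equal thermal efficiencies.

T_m ≈ 464.7 K

Equal efficiencies require 1 − T_m/T_H = 1 − T_C/T_m, i.e. T_m/T_H = T_C/T_m, so T_m = √(T_H·T_C) = √(701.00 × 308.00) = 464.7 K.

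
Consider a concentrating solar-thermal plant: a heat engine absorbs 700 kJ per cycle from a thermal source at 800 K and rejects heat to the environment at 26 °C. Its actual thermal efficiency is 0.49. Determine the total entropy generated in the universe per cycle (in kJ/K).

T_C = 26 °C → 26 + 273.15 = 299.15 K.
W = η·Q_H = 0.49 × 700 = 343.0 kJ, so Q_C = Q_H − W = 357.0 kJ.
The hot reservoir loses entropy Q_H/T_H = 700/800.00 = 0.8750 kJ/K; the cold reservoir gains Q_C/T_C = 357.0/299.15 = 1.193 kJ/K.
ΔS_univ = −Q_H/T_H + Q_C/T_C = 0.318 kJ/K (> 0, since η = 0.49 < η_Carnot = 0.626).

ΔS_univ ≈ 0.318 kJ/K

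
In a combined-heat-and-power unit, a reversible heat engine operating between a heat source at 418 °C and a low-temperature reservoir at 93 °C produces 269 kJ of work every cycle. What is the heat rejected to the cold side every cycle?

T_H = 418 °C → 418 + 273.15 = 691.15 K.
T_C = 93 °C → 93 + 273.15 = 366.15 K.
The Carnot efficiency is η = 1 − T_C/T_H = 1 − 366.15/691.15 = 0.4702.
Since Q_C/Q_H = T_C/T_H and Q_H = W/η, Q_C = W·T_C/(T_H − T_C) = 269 × 366.15/325.00 = 303 kJ.

Q_C ≈ 303 kJ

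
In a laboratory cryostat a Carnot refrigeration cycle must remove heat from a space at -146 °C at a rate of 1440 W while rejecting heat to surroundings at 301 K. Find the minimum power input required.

Ẇ_in ≈ 1969 W

T_C = -146 °C → -146 + 273.15 = 127.15 K.
COP_R = T_C/(T_H − T_C) = 127.15/173.85 = 0.7314.
W = Q_C/COP_R = 1440/0.7314 = 1969 W.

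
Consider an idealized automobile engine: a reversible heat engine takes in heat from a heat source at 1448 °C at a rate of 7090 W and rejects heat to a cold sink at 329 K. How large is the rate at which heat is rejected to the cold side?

Q̇_C ≈ 1355 W

T_H = 1448 °C → 1448 + 273.15 = 1721.15 K.
Carnot efficiency: η = 1 − T_C/T_H = 1 − 329.00/1721.15 = 0.8088.
For a reversible cycle Q_C/Q_H = T_C/T_H, so Q_C = 7090 × 329.00/1721.15 = 1355 W.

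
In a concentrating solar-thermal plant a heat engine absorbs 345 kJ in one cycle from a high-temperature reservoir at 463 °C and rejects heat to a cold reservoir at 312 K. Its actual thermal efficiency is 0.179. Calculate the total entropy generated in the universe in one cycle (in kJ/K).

T_H = 463 °C → 463 + 273.15 = 736.15 K.
W = η·Q_H = 0.179 × 345 = 61.75 kJ, so Q_C = Q_H − W = 283.2 kJ.
The hot reservoir loses entropy Q_H/T_H = 345/736.15 = 0.4687 kJ/K; the cold reservoir gains Q_C/T_C = 283.2/312.00 = 0.9078 kJ/K.
ΔS_univ = −Q_H/T_H + Q_C/T_C = 0.4392 kJ/K (> 0, since η = 0.179 < η_Carnot = 0.576).

ΔS_univ ≈ 0.4392 kJ/K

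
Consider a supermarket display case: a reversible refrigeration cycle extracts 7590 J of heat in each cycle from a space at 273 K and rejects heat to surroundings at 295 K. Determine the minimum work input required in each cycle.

For a reversible refrigerator, COP_R = T_C/(T_H − T_C) = 273.00/22.00 = 12.4091.
W = Q_C/COP_R = 7590/12.4091 = 612 J.

W_in ≈ 612 J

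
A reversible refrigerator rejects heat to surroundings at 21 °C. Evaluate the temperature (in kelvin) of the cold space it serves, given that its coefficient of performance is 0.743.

T_H = 21 °C → 21 + 273.15 = 294.15 K.
COP_R = T_C/(T_H − T_C) ⇒ T_C = T_H·COP_R/(1 + COP_R) = 294.15 × 0.743/(1 + 0.743) = 125 K.

T_C ≈ 125 K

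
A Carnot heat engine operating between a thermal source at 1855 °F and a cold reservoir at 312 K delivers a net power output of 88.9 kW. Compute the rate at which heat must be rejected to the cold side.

T_H = 1855 °F → (1855 − 32) × 5/9 = 1012.78 °C = 1285.93 K.
Carnot efficiency: η = 1 − T_C/T_H = 1 − 312.00/1285.93 = 0.7574.
Since Q_C/Q_H = T_C/T_H and Q_H = W/η, Q_C = W·T_C/(T_H − T_C) = 88.9 × 312.00/973.93 = 28.48 kW.

Q̇_C ≈ 28.48 kW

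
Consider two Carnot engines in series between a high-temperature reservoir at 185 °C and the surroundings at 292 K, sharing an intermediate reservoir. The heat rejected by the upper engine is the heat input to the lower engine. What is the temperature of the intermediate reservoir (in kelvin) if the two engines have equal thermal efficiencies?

T_H = 185 °C → 185 + 273.15 = 458.15 K.
Equal efficiencies require 1 − T_m/T_H = 1 − T_C/T_m, i.e. T_m/T_H = T_C/T_m, so T_m = √(T_H·T_C) = √(458.15 × 292.00) = 365.8 K.

T_m ≈ 365.8 K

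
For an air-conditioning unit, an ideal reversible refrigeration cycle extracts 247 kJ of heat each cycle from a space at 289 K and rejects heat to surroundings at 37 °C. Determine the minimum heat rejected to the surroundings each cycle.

Q_H ≈ 265 kJ

T_H = 37 °C → 37 + 273.15 = 310.15 K.
For a reversible cycle Q_H/Q_C = T_H/T_C, so Q_H = Q_C·T_H/T_C = 247 × 310.15/289.00 = 265 kJ.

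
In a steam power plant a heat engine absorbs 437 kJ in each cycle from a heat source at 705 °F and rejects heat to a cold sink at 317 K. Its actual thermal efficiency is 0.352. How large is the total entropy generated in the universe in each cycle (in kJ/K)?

ΔS_univ ≈ 0.218 kJ/K

T_H = 705 °F → (705 − 32) × 5/9 = 373.89 °C = 647.04 K.
W = η·Q_H = 0.352 × 437 = 153.8 kJ, so Q_C = Q_H − W = 283.2 kJ.
Reservoir entropy changes: ΔS_H = −Q_H/T_H = −437/647.04 = -0.6754 kJ/K and ΔS_C = +Q_C/T_C = 283.2/317.00 = 0.8933 kJ/K.
ΔS_univ = −Q_H/T_H + Q_C/T_C = 0.218 kJ/K (> 0, since η = 0.352 < η_Carnot = 0.510).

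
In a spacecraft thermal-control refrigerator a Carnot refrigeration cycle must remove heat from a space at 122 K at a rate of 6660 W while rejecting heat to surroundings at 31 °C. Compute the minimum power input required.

Ẇ_in ≈ 9940 W

T_H = 31 °C → 31 + 273.15 = 304.15 K.
Carnot COP: COP_R = T_C/(T_H − T_C) = 122.00/182.15 = 0.6698.
W = Q_C/COP_R = 6660/0.6698 = 9940 W.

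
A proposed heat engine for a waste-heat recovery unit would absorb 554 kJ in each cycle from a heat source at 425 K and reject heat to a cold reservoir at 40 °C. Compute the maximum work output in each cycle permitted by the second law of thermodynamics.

T_C = 40 °C → 40 + 273.15 = 313.15 K.
The upper bound on efficiency is η_max = 1 − T_C/T_H = 1 − 313.15/425.00 = 0.2632.
W_max = η_max · Q_H = 0.2632 × 554 = 145.8 kJ.

W_max ≈ 145.8 kJ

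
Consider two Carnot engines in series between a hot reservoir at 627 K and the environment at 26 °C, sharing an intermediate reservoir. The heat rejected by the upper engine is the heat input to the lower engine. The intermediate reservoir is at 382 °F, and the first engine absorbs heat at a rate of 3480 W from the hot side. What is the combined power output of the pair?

Ẇ_total ≈ 1820 W

T_C = 26 °C → 26 + 273.15 = 299.15 K.
Two reversible stages in series are equivalent to a single Carnot engine between T_H and T_C, so η_total = 1 − T_C/T_H = 1 − 299.15/627.00 = 0.5229.
W_total = η_total · Q_H = 0.5229 × 3480 = 1820 W.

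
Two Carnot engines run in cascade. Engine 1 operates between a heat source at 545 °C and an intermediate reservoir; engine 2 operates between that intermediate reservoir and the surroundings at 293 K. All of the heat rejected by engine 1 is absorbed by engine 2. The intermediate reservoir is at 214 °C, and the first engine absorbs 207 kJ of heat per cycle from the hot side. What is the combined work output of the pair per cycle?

W_total ≈ 133 kJ

T_H = 545 °C → 545 + 273.15 = 818.15 K.
Two reversible stages in series are equivalent to a single Carnot engine between T_H and T_C, so η_total = 1 − T_C/T_H = 1 − 293.00/818.15 = 0.6419.
W_total = η_total · Q_H = 0.6419 × 207 = 133 kJ.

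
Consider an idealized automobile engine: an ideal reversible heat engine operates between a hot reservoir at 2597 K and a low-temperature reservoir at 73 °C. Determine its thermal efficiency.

T_C = 73 °C → 73 + 273.15 = 346.15 K.
Since the cycle is reversible, η = 1 − T_C/T_H = 1 − 346.15/2597.00 = 0.867.

η ≈ 0.867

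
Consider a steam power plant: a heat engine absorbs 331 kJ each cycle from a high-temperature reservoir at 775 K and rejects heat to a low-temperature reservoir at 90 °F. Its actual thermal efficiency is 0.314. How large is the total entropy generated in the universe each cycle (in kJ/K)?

ΔS_univ ≈ 0.316 kJ/K

T_C = 90 °F → (90 − 32) × 5/9 = 32.22 °C = 305.37 K.
W = η·Q_H = 0.314 × 331 = 103.9 kJ, so Q_C = Q_H − W = 227.1 kJ.
Reservoir entropy changes: ΔS_H = −Q_H/T_H = −331/775.00 = -0.4271 kJ/K and ΔS_C = +Q_C/T_C = 227.1/305.37 = 0.7436 kJ/K.
ΔS_univ = −Q_H/T_H + Q_C/T_C = 0.316 kJ/K (> 0, since η = 0.314 < η_Carnot = 0.606).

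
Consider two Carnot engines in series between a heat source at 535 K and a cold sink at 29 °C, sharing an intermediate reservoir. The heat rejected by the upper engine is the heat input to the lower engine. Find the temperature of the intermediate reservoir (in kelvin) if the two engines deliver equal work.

T_C = 29 °C → 29 + 273.15 = 302.15 K.
For reversible stages Q_m = Q_H·(T_m/T_H). Setting W₁ = Q_H(1 − T_m/T_H) equal to W₂ = Q_m(1 − T_C/T_m) = Q_H·(T_m − T_C)/T_H gives T_H − T_m = T_m − T_C, so T_m = (T_H + T_C)/2 = (535.00 + 302.15)/2 = 418.6 K.

T_m ≈ 418.6 K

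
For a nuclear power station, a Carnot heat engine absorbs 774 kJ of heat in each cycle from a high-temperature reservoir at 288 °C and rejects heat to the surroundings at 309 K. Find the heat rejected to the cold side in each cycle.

T_H = 288 °C → 288 + 273.15 = 561.15 K.
Carnot efficiency: η = 1 − T_C/T_H = 1 − 309.00/561.15 = 0.4493.
For a reversible cycle Q_C/Q_H = T_C/T_H, so Q_C = 774 × 309.00/561.15 = 426 kJ.

Q_C ≈ 426 kJ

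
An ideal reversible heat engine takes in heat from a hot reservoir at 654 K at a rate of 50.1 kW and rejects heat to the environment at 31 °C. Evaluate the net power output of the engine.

T_C = 31 °C → 31 + 273.15 = 304.15 K.
For a reversible engine, η = 1 − T_C/T_H = 1 − 304.15/654.00 = 0.5349.
W = η·Q_H = 0.5349 × 50.1 = 26.8 kW.

Ẇ ≈ 26.8 kW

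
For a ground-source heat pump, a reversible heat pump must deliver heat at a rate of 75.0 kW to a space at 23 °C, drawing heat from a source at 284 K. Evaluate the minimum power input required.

Ẇ_in ≈ 3.077 kW

T_H = 23 °C → 23 + 273.15 = 296.15 K.
COP_HP = T_H/(T_H − T_C) = 296.15/12.15 = 24.3745.
W = Q_H/COP_HP = 75.0/24.3745 = 3.077 kW.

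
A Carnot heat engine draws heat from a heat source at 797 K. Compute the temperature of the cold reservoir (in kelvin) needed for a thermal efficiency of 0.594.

From η = 1 − T_C/T_H, T_C = T_H·(1 − η) = 797.00 × (1 − 0.594) = 323.6 K.

T_C ≈ 323.6 K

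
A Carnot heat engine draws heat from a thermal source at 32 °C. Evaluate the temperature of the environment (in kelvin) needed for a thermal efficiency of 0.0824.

T_C ≈ 280 K

T_H = 32 °C → 32 + 273.15 = 305.15 K.
From η = 1 − T_C/T_H, T_C = T_H·(1 − η) = 305.15 × (1 − 0.0824) = 280 K.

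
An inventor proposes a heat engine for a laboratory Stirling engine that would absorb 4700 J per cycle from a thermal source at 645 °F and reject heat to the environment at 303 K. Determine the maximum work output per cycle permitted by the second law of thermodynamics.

W_max ≈ 2380 J

T_H = 645 °F → (645 − 32) × 5/9 = 340.56 °C = 613.71 K.
No engine can exceed the Carnot limit: η_max = 1 − T_C/T_H = 1 − 303.00/613.71 = 0.5063.
W_max = η_max · Q_H = 0.5063 × 4700 = 2380 J.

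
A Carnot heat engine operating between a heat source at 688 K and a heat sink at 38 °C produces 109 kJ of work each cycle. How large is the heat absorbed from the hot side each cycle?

Q_H ≈ 199.0 kJ

T_C = 38 °C → 38 + 273.15 = 311.15 K.
The Carnot efficiency is η = 1 − T_C/T_H = 1 − 311.15/688.00 = 0.5477.
Q_H = W/η = 109/0.5477 = 199.0 kJ.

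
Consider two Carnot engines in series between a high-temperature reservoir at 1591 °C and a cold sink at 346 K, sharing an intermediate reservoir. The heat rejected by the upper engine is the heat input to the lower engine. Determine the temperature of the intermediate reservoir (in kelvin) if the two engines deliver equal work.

T_H = 1591 °C → 1591 + 273.15 = 1864.15 K.
For reversible stages Q_m = Q_H·(T_m/T_H). Setting W₁ = Q_H(1 − T_m/T_H) equal to W₂ = Q_m(1 − T_C/T_m) = Q_H·(T_m − T_C)/T_H gives T_H − T_m = T_m − T_C, so T_m = (T_H + T_C)/2 = (1864.15 + 346.00)/2 = 1105 K.

T_m ≈ 1105 K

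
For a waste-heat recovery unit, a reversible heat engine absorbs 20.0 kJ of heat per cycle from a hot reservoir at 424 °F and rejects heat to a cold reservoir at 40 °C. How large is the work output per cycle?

W ≈ 7.24 kJ

T_H = 424 °F → (424 − 32) × 5/9 = 217.78 °C = 490.93 K.
T_C = 40 °C → 40 + 273.15 = 313.15 K.
For a reversible engine, η = 1 − T_C/T_H = 1 − 313.15/490.93 = 0.3621.
W = η·Q_H = 0.3621 × 20.0 = 7.24 kJ.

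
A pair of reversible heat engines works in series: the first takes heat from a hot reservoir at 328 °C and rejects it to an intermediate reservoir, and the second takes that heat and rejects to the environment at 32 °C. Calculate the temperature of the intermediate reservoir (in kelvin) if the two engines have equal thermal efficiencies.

T_m ≈ 428.3 K

T_H = 328 °C → 328 + 273.15 = 601.15 K.
T_C = 32 °C → 32 + 273.15 = 305.15 K.
Equal efficiencies require 1 − T_m/T_H = 1 − T_C/T_m, i.e. T_m/T_H = T_C/T_m, so T_m = √(T_H·T_C) = √(601.15 × 305.15) = 428.3 K.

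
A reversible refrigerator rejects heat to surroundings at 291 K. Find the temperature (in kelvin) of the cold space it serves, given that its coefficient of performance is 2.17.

T_C ≈ 199 K

COP_R = T_C/(T_H − T_C) ⇒ T_C = T_H·COP_R/(1 + COP_R) = 291.00 × 2.17/(1 + 2.17) = 199 K.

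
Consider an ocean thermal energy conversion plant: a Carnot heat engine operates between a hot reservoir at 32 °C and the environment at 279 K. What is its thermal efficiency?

η ≈ 0.0857

T_H = 32 °C → 32 + 273.15 = 305.15 K.
The Carnot efficiency is η = 1 − T_C/T_H = 1 − 279.00/305.15 = 0.0857.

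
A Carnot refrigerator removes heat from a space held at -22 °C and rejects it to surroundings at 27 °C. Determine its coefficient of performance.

T_H = 27 °C → 27 + 273.15 = 300.15 K.
T_C = -22 °C → -22 + 273.15 = 251.15 K.
COP_R = T_C/(T_H − T_C) = 251.15/(300.15 − 251.15) = 5.13.

COP_R ≈ 5.13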